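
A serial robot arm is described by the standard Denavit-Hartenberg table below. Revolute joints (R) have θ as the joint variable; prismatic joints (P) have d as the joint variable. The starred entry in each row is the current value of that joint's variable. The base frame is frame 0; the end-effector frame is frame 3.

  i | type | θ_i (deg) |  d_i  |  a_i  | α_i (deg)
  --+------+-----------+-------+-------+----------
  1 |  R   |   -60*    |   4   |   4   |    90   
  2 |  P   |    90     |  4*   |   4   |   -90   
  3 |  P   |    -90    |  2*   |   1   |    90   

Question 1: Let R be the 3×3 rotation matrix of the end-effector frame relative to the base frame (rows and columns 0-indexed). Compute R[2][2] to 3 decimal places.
-1.000

End-effector z-axis (col 2 of R) = (-0.0000,0.0000,-1.0000)
R[2][2] = -1.0000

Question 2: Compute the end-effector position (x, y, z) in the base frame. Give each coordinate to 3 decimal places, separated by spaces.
after link 1: o_1 = (2.0000, -3.4641, 4.0000)
after link 2: o_2 = (-1.4641, -5.4641, 8.0000)
after link 3: o_3 = (-3.3301, -4.2321, 8.0000)

-3.330 -4.232 8.000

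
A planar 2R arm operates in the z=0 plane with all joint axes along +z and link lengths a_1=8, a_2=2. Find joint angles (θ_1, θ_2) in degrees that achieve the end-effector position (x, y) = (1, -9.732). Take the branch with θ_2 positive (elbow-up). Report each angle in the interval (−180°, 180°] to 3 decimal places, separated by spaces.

-90.001 30.004

cos θ_2 = (95.7118−8²−2²)/(2·8·2) = 0.8660; θ_2 = 30.0035° (elbow-up)
β = atan2(-9.7320,1.0000) = -84.1332°; ψ = atan2(1.0001,9.7320) = 5.8674°
θ_1 = β − ψ = -90.0006°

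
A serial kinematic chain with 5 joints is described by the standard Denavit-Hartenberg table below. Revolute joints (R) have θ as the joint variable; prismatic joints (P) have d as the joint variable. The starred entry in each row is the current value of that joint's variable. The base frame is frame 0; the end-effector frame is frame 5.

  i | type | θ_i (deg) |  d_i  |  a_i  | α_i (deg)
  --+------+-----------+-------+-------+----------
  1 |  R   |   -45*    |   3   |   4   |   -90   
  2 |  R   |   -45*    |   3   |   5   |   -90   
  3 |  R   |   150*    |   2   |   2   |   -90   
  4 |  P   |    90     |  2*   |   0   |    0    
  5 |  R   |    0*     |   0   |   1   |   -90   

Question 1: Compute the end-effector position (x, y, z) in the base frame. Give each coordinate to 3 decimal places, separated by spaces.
after link 1: o_1 = (2.8284, -2.8284, 3.0000)
after link 2: o_2 = (7.4497, -3.2071, 6.5355)
after link 3: o_3 = (6.8766, -4.0482, 3.8966)
after link 4: o_4 = (7.6014, -2.3234, 3.1895)
after link 5: o_5 = (7.1014, -1.8234, 3.8966)

7.101 -1.823 3.897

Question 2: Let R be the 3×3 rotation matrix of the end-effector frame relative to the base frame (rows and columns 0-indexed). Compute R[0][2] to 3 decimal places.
0.787

End-effector z-axis (col 2 of R) = (0.7866,-0.0795,0.6124)
R[0][2] = 0.7866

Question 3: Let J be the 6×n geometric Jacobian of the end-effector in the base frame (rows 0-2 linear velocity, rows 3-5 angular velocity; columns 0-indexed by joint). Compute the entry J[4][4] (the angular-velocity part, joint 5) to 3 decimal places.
0.862

axis z_4 = (0.3624,0.8624,-0.3536); lever o_n−o_4 = (-0.5000,0.5000,0.7071)
cross product → J_v[:, 4] = (0.7866,-0.0795,0.6124)
J_ω[:, 4] = z_4
entry J[4][4] = 0.8624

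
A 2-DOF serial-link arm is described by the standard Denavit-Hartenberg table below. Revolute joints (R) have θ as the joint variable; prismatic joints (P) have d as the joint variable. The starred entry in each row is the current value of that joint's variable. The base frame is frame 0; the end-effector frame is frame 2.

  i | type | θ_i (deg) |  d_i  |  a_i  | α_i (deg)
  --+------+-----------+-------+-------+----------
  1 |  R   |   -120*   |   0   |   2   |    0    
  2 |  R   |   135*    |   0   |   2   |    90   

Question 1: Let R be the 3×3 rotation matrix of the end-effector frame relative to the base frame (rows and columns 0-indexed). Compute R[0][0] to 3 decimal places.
0.966

End-effector x-axis (col 0 of R) = (0.9659,0.2588,0.0000)
R[0][0] = 0.9659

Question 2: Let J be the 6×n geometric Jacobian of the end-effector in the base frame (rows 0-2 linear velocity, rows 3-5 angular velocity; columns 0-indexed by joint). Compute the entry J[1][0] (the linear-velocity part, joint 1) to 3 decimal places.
0.932

axis z_0 = ẑ; lever o_n−o_0 = (0.9319,-1.2144,0.0000)
cross product → J_v[:, 0] = (1.2144,0.9319,-0.0000)
J_ω[:, 0] = z_0
entry J[1][0] = 0.9319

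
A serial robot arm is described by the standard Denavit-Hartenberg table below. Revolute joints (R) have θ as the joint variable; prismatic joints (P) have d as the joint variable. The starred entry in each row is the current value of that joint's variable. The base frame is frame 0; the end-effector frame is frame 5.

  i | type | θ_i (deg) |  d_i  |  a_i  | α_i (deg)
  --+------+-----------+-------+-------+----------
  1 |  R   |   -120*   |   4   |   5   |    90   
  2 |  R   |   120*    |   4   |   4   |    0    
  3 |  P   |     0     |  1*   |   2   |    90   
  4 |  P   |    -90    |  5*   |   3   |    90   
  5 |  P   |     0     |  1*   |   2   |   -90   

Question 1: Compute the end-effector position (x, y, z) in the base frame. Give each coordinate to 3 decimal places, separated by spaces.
after link 1: o_1 = (-2.5000, -4.3301, 4.0000)
after link 2: o_2 = (-4.9641, -0.5981, 7.4641)
after link 3: o_3 = (-5.3301, 0.7679, 9.1962)
after link 4: o_4 = (-4.8971, -4.4821, 11.6962)
after link 5: o_5 = (-3.4151, -5.9151, 10.8301)

-3.415 -5.915 10.830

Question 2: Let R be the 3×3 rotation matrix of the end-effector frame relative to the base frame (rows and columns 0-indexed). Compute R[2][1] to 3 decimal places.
0.866

End-effector y-axis (col 1 of R) = (0.2500,0.4330,0.8660)
R[2][1] = 0.8660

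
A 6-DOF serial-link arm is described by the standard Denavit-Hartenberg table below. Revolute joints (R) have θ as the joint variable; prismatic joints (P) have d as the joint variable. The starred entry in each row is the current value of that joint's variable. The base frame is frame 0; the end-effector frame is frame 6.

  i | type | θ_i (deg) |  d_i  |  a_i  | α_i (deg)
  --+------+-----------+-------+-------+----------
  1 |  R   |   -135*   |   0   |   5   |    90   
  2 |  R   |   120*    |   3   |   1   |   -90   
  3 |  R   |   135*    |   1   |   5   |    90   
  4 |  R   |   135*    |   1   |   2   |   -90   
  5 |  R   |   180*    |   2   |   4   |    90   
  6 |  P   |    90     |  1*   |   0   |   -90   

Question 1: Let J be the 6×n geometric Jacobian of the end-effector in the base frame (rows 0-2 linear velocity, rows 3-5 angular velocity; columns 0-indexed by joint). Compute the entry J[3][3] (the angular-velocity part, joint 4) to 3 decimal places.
axis z_3 = (0.7500,-0.2500,0.6124); lever o_n−o_3 = (-1.7321,-1.7321,1.4142)
cross product → J_v[:, 3] = (0.7071,-2.1213,-1.7321)
J_ω[:, 3] = z_3
entry J[3][3] = 0.7500

0.750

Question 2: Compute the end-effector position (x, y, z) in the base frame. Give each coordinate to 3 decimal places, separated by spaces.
after link 1: o_1 = (-3.5355, -3.5355, 0.0000)
after link 2: o_2 = (-5.3033, -1.0607, 0.8660)
after link 3: o_3 = (-3.4409, -4.1983, -2.6958)
after link 4: o_4 = (-2.1785, -2.5216, -1.9245)
after link 5: o_5 = (-4.4230, -6.1803, -0.6693)
after link 6: o_6 = (-5.1730, -5.9303, -1.2816)

-5.173 -5.930 -1.282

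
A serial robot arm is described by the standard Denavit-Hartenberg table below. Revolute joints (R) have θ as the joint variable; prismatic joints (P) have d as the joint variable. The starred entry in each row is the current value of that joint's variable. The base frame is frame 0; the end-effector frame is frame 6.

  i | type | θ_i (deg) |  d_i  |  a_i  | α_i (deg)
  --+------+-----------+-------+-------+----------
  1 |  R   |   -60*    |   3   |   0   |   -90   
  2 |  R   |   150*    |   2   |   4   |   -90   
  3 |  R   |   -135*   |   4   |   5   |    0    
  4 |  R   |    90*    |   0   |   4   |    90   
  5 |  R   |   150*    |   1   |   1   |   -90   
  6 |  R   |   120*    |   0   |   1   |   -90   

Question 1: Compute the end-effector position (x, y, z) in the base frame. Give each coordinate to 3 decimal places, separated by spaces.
after link 1: o_1 = (0.0000, 0.0000, 3.0000)
after link 2: o_2 = (-0.0000, 4.0000, 1.0000)
after link 3: o_3 = (3.5928, 4.8482, 6.2319)
after link 4: o_4 = (4.8175, 8.3837, 4.8177)
after link 5: o_5 = (5.3459, 7.6580, 5.9104)
after link 6: o_6 = (4.7455, 8.0855, 5.2346)

4.746 8.086 5.235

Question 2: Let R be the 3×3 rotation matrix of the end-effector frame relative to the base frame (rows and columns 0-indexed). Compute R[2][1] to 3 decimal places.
0.573

End-effector y-axis (col 1 of R) = (-0.0634,0.8169,0.5732)
R[2][1] = 0.5732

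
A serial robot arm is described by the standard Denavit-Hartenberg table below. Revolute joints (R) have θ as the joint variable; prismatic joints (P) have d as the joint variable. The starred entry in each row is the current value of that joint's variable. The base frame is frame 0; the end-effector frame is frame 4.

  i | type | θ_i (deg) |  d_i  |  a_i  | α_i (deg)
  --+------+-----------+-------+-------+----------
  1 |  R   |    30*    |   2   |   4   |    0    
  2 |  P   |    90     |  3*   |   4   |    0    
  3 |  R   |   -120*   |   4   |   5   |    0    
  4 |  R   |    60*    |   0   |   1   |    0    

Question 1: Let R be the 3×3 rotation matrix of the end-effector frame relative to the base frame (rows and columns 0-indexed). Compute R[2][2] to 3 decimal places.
1.000

End-effector z-axis (col 2 of R) = (0.0000,0.0000,1.0000)
R[2][2] = 1.0000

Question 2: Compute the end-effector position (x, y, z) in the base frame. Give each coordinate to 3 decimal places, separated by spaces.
6.964 6.330 9.000

after link 1: o_1 = (3.4641, 2.0000, 2.0000)
after link 2: o_2 = (1.4641, 5.4641, 5.0000)
after link 3: o_3 = (6.4641, 5.4641, 9.0000)
after link 4: o_4 = (6.9641, 6.3301, 9.0000)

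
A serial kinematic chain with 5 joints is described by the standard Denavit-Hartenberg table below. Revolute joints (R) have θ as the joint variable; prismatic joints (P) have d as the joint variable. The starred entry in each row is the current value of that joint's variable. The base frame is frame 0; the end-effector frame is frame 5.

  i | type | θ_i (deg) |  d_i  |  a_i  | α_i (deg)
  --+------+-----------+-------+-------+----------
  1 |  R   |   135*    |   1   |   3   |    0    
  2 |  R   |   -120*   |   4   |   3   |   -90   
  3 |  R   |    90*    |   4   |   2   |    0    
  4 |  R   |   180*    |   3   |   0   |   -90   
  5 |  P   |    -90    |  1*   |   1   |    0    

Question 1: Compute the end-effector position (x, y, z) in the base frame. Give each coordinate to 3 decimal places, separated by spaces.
-0.328 10.884 3.000

after link 1: o_1 = (-2.1213, 2.1213, 1.0000)
after link 2: o_2 = (0.7765, 2.8978, 5.0000)
after link 3: o_3 = (-0.2588, 6.7615, 3.0000)
after link 4: o_4 = (-1.0353, 9.6593, 3.0000)
after link 5: o_5 = (-0.3282, 10.8840, 3.0000)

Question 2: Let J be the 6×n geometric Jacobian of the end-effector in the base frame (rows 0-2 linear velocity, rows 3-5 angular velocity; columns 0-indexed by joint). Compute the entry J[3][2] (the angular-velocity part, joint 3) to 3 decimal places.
-0.259

axis z_2 = (-0.2588,0.9659,0.0000); lever o_n−o_2 = (-1.1046,7.9862,-2.0000)
cross product → J_v[:, 2] = (-1.9319,-0.5176,-1.0000)
J_ω[:, 2] = z_2
entry J[3][2] = -0.2588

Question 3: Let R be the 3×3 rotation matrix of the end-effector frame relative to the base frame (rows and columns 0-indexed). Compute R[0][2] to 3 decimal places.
End-effector z-axis (col 2 of R) = (0.9659,0.2588,0.0000)
R[0][2] = 0.9659

0.966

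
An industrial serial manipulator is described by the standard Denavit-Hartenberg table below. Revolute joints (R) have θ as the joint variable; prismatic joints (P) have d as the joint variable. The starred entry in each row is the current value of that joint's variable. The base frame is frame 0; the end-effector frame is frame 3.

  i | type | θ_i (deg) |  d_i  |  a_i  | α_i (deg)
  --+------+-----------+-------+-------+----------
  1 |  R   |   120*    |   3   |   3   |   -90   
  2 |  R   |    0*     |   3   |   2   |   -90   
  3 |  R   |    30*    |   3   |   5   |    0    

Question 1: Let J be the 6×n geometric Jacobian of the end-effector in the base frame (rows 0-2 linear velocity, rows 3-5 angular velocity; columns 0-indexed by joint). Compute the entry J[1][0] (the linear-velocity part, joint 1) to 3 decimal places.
axis z_0 = ẑ; lever o_n−o_0 = (-5.0981,7.8301,-0.0000)
cross product → J_v[:, 0] = (-7.8301,-5.0981,0.0000)
J_ω[:, 0] = z_0
entry J[1][0] = -5.0981

-5.098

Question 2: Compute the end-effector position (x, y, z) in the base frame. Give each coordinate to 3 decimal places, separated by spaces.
after link 1: o_1 = (-1.5000, 2.5981, 3.0000)
after link 2: o_2 = (-5.0981, 2.8301, 3.0000)
after link 3: o_3 = (-5.0981, 7.8301, -0.0000)

-5.098 7.830 -0.000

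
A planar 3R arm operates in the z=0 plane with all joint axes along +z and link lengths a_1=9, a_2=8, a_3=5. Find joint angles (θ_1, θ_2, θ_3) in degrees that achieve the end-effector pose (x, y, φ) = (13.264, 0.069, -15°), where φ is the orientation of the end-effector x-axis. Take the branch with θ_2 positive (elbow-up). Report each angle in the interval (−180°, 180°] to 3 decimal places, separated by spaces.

wrist centre = target − a_3·(cos φ, sin φ) = (8.4344, 1.3631)
cos θ_2 = (72.9966−9²−8²)/(2·9·8) = -0.5000; θ_2 = 120.0015° (elbow-up)
β = atan2(1.3631,8.4344) = 9.1803°; ψ = atan2(6.9281,4.9998) = 54.1831°
θ_1 = β − ψ = -45.0028°
θ_3 = φ − θ_1 − θ_2 = -89.9988° (wrapped to (-180°,180°])

-45.003 120.002 -89.999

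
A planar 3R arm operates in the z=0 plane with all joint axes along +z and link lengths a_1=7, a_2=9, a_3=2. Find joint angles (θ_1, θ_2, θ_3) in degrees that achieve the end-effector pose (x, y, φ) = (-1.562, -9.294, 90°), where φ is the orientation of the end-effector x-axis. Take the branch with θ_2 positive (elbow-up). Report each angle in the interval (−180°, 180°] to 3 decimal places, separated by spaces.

wrist centre = target − a_3·(cos φ, sin φ) = (-1.5620, -11.2940)
cos θ_2 = (129.9943−7²−9²)/(2·7·9) = -0.0000; θ_2 = 90.0026° (elbow-up)
β = atan2(-11.2940,-1.5620) = -97.8743°; ψ = atan2(9.0000,6.9996) = 52.1266°
θ_1 = β − ψ = -150.0009°
θ_3 = φ − θ_1 − θ_2 = 149.9983° (wrapped to (-180°,180°])

-150.001 90.003 149.998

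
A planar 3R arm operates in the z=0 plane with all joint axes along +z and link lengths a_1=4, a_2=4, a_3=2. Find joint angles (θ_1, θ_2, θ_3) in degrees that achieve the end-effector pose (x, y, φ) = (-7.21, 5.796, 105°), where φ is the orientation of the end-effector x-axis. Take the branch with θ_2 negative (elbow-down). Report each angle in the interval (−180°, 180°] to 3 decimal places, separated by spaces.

wrist centre = target − a_3·(cos φ, sin φ) = (-6.6924, 3.8641)
cos θ_2 = (59.7194−4²−4²)/(2·4·4) = 0.8662; θ_2 = -29.9766° (elbow-down)
β = atan2(3.8641,-6.6924) = 149.9980°; ψ = atan2(-1.9986,7.4649) = -14.9883°
θ_1 = β − ψ = 164.9863°
θ_3 = φ − θ_1 − θ_2 = -30.0097° (wrapped to (-180°,180°])

164.986 -29.977 -30.010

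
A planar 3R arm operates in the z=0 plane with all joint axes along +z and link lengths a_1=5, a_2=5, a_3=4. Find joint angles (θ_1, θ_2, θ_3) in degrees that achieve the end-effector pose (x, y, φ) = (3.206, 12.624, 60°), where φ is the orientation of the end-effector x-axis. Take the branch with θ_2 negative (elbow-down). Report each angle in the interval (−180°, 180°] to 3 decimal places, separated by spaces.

104.997 -44.995 -0.002

wrist centre = target − a_3·(cos φ, sin φ) = (1.2060, 9.1599)
cos θ_2 = (85.3582−5²−5²)/(2·5·5) = 0.7072; θ_2 = -44.9954° (elbow-down)
β = atan2(9.1599,1.2060) = 82.4995°; ψ = atan2(-3.5353,8.5358) = -22.4977°
θ_1 = β − ψ = 104.9972°
θ_3 = φ − θ_1 − θ_2 = -0.0018° (wrapped to (-180°,180°])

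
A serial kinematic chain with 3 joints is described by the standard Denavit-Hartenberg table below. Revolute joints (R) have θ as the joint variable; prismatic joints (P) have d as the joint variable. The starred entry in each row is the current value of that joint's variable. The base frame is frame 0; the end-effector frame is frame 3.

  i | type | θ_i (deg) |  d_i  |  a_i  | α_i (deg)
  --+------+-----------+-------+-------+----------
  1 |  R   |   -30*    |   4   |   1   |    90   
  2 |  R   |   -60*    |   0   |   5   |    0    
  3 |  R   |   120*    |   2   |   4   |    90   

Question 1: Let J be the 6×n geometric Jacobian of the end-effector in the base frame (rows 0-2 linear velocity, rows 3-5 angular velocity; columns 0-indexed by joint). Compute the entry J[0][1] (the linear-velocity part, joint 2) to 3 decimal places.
axis z_1 = (-0.5000,-0.8660,0.0000); lever o_n−o_1 = (2.8971,-3.9821,-0.8660)
cross product → J_v[:, 1] = (0.7500,-0.4330,4.5000)
J_ω[:, 1] = z_1
entry J[0][1] = 0.7500

0.750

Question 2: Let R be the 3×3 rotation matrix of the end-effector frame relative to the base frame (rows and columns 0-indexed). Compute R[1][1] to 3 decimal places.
End-effector y-axis (col 1 of R) = (-0.5000,-0.8660,0.0000)
R[1][1] = -0.8660

-0.866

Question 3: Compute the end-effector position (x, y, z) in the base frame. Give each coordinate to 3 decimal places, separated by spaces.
after link 1: o_1 = (0.8660, -0.5000, 4.0000)
after link 2: o_2 = (3.0311, -1.7500, -0.3301)
after link 3: o_3 = (3.7631, -4.4821, 3.1340)

3.763 -4.482 3.134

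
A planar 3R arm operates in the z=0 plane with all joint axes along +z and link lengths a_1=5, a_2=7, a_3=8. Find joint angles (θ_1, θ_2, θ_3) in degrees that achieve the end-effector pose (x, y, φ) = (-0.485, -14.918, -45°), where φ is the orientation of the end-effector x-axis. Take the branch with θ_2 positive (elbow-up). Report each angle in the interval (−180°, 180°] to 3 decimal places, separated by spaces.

-150.005 45.007 59.998

wrist centre = target − a_3·(cos φ, sin φ) = (-6.1419, -9.2611)
cos θ_2 = (123.4912−5²−7²)/(2·5·7) = 0.7070; θ_2 = 45.0073° (elbow-up)
β = atan2(-9.2611,-6.1419) = -123.5517°; ψ = atan2(4.9504,9.9491) = 26.4535°
θ_1 = β − ψ = -150.0053°
θ_3 = φ − θ_1 − θ_2 = 59.9980° (wrapped to (-180°,180°])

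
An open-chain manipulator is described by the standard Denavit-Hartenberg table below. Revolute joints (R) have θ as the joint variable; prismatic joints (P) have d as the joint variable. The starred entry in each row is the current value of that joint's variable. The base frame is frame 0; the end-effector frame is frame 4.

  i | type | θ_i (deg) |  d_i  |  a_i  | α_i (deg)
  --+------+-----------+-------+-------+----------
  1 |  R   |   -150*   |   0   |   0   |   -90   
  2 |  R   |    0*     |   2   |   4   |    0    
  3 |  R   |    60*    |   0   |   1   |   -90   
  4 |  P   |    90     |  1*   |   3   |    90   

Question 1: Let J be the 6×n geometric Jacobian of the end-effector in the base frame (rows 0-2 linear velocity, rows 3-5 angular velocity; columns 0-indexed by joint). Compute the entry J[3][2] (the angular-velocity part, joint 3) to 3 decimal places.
0.500

axis z_2 = (0.5000,-0.8660,0.0000); lever o_n−o_2 = (-1.1830,2.7811,-1.3660)
cross product → J_v[:, 2] = (1.1830,0.6830,0.3660)
J_ω[:, 2] = z_2
entry J[3][2] = 0.5000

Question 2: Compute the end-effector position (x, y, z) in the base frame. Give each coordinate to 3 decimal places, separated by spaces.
-3.647 -0.951 -1.366

after link 1: o_1 = (0.0000, 0.0000, 0.0000)
after link 2: o_2 = (-2.4641, -3.7321, 0.0000)
after link 3: o_3 = (-2.8971, -3.9821, -0.8660)
after link 4: o_4 = (-3.6471, -0.9510, -1.3660)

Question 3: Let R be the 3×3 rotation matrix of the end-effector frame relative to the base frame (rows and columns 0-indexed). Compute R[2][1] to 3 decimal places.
End-effector y-axis (col 1 of R) = (0.7500,0.4330,-0.5000)
R[2][1] = -0.5000

-0.500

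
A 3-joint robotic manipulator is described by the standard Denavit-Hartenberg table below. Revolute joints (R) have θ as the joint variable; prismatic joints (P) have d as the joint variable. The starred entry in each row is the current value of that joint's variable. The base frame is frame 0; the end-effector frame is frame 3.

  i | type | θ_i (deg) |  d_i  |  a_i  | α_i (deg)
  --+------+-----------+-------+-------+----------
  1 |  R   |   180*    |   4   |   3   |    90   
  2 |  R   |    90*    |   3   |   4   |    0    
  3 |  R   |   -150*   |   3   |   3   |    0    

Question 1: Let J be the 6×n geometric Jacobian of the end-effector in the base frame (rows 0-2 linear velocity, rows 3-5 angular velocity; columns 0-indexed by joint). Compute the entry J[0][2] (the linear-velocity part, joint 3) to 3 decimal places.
axis z_2 = (0.0000,1.0000,0.0000); lever o_n−o_2 = (-1.5000,3.0000,-2.5981)
cross product → J_v[:, 2] = (-2.5981,0.0000,1.5000)
J_ω[:, 2] = z_2
entry J[0][2] = -2.5981

-2.598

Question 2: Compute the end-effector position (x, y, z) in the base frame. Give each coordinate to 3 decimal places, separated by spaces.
-4.500 6.000 5.402

after link 1: o_1 = (-3.0000, 0.0000, 4.0000)
after link 2: o_2 = (-3.0000, 3.0000, 8.0000)
after link 3: o_3 = (-4.5000, 6.0000, 5.4019)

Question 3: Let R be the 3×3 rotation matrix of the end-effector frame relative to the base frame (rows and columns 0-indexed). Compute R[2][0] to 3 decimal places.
-0.866

End-effector x-axis (col 0 of R) = (-0.5000,0.0000,-0.8660)
R[2][0] = -0.8660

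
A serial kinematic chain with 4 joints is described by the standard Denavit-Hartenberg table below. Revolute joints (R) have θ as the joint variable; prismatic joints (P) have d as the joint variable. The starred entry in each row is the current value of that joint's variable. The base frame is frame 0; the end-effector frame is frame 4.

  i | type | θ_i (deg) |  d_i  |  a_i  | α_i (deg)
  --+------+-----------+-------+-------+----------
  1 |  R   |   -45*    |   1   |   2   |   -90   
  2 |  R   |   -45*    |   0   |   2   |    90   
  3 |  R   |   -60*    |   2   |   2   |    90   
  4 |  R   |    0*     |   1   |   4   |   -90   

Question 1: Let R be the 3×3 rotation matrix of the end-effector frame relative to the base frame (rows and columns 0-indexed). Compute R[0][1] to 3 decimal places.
End-effector y-axis (col 1 of R) = (0.7866,-0.0795,0.6124)
R[0][1] = 0.7866

0.787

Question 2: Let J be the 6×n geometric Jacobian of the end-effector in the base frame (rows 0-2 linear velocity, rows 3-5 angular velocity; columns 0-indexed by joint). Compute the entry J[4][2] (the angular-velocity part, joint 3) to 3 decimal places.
0.500

axis z_2 = (-0.5000,0.5000,0.7071); lever o_n−o_2 = (-3.9608,-4.0948,2.9232)
cross product → J_v[:, 2] = (4.3570,-1.3391,4.0278)
J_ω[:, 2] = z_2
entry J[4][2] = 0.5000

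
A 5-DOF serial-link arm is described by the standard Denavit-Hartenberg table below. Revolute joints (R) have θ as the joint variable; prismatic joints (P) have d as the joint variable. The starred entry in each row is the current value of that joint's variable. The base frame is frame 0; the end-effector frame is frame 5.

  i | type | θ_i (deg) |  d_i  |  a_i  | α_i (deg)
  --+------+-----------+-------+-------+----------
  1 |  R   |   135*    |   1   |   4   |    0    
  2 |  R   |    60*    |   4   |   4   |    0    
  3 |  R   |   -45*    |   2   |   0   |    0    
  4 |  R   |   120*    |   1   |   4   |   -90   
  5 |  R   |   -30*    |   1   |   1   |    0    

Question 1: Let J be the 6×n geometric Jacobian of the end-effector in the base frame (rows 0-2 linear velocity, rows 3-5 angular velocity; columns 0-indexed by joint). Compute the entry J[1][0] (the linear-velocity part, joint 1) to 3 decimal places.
-5.692

axis z_0 = ẑ; lever o_n−o_0 = (-5.6921,-3.0729,8.5000)
cross product → J_v[:, 0] = (3.0729,-5.6921,0.0000)
J_ω[:, 0] = z_0
entry J[1][0] = -5.6921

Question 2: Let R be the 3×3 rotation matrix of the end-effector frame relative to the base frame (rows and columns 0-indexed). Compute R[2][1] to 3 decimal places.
-0.866

End-effector y-axis (col 1 of R) = (-0.0000,-0.5000,-0.8660)
R[2][1] = -0.8660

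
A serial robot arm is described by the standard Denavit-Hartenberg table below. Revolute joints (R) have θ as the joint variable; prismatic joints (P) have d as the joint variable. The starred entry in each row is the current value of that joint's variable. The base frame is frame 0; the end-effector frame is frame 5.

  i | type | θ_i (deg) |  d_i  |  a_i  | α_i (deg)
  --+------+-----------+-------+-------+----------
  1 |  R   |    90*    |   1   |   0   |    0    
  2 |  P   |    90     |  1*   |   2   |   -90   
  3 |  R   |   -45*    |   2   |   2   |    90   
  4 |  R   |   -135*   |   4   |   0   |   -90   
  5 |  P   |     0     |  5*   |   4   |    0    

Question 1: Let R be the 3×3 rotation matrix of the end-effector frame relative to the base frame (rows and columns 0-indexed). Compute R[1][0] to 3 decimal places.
End-effector x-axis (col 0 of R) = (0.5000,0.7071,-0.5000)
R[1][0] = 0.7071

0.707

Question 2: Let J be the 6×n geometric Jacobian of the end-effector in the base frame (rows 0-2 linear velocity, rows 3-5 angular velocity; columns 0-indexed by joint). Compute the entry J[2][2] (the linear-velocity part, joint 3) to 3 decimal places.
axis z_2 = (-0.0000,-1.0000,0.0000); lever o_n−o_2 = (0.9142,4.3640,4.7426)
cross product → J_v[:, 2] = (-4.7426,0.0000,0.9142)
J_ω[:, 2] = z_2
entry J[2][2] = 0.9142

0.914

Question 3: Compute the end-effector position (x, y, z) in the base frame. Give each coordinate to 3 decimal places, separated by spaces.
after link 1: o_1 = (0.0000, 0.0000, 1.0000)
after link 2: o_2 = (-2.0000, 0.0000, 2.0000)
after link 3: o_3 = (-3.4142, -2.0000, 3.4142)
after link 4: o_4 = (-0.5858, -2.0000, 6.2426)
after link 5: o_5 = (-1.0858, 4.3640, 6.7426)

-1.086 4.364 6.743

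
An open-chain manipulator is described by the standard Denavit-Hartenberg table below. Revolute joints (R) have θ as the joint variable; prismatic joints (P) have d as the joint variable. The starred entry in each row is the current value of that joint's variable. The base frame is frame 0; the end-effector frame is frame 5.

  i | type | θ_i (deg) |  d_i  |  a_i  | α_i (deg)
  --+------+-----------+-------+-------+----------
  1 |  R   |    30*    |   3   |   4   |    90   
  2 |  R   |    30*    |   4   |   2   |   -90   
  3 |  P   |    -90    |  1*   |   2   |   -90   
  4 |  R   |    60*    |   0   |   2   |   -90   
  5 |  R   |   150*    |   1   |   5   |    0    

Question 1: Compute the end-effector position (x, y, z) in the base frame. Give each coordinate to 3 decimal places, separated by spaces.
3.983 -2.283 4.931

after link 1: o_1 = (3.4641, 2.0000, 3.0000)
after link 2: o_2 = (6.9641, -0.5981, 4.0000)
after link 3: o_3 = (7.5311, -2.5801, 4.8660)
after link 4: o_4 = (8.7811, -3.0131, 3.3660)
after link 5: o_5 = (3.9833, -2.2832, 4.9306)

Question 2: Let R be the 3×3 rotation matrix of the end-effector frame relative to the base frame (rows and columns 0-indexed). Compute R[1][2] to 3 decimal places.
0.875

End-effector z-axis (col 2 of R) = (-0.2165,0.8750,-0.4330)
R[1][2] = 0.8750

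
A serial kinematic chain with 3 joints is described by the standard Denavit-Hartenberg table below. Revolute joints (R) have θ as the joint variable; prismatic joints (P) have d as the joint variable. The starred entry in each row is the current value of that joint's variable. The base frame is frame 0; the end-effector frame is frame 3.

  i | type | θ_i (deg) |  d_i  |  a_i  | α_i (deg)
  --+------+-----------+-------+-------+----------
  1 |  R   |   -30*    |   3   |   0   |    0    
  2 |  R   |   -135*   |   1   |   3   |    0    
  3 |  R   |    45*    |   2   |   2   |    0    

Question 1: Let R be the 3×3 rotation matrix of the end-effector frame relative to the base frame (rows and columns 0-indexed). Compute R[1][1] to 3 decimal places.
End-effector y-axis (col 1 of R) = (0.8660,-0.5000,0.0000)
R[1][1] = -0.5000

-0.500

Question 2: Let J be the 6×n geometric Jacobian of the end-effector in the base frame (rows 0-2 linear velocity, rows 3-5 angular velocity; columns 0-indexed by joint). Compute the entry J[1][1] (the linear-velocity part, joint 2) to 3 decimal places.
axis z_1 = (0.0000,0.0000,1.0000); lever o_n−o_1 = (-3.8978,-2.5085,3.0000)
cross product → J_v[:, 1] = (2.5085,-3.8978,0.0000)
J_ω[:, 1] = z_1
entry J[1][1] = -3.8978

-3.898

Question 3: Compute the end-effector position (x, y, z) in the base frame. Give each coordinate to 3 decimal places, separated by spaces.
-3.898 -2.509 6.000

after link 1: o_1 = (0.0000, 0.0000, 3.0000)
after link 2: o_2 = (-2.8978, -0.7765, 4.0000)
after link 3: o_3 = (-3.8978, -2.5085, 6.0000)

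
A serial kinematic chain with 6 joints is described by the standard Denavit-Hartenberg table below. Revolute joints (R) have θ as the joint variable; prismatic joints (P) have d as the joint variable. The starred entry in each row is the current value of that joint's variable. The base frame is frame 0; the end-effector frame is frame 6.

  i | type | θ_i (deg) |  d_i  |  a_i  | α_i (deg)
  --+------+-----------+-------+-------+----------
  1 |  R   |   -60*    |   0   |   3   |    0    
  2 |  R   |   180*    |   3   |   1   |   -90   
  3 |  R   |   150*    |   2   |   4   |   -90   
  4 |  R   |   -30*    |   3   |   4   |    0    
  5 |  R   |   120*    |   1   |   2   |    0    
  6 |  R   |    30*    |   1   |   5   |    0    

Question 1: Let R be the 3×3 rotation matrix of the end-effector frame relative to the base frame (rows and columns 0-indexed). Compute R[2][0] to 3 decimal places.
End-effector x-axis (col 0 of R) = (0.5335,0.8080,0.2500)
R[2][0] = 0.2500

0.250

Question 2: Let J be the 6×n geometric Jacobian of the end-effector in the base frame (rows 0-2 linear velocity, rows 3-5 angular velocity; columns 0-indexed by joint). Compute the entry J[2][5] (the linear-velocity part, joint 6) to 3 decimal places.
2.165

axis z_5 = (0.2500,-0.4330,0.8660); lever o_n−o_5 = (2.9175,3.6071,2.1160)
cross product → J_v[:, 5] = (-4.0401,1.9976,2.1651)
J_ω[:, 5] = z_5
entry J[2][5] = 2.1651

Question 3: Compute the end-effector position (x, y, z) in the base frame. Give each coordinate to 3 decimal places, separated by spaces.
6.417 -6.455 4.848

after link 1: o_1 = (1.5000, -2.5981, 0.0000)
after link 2: o_2 = (1.0000, -1.7321, 3.0000)
after link 3: o_3 = (1.0000, -5.7321, 1.0000)
after link 4: o_4 = (1.5179, -10.6292, 1.8660)
after link 5: o_5 = (3.5000, -10.0622, 2.7321)
after link 6: o_6 = (6.4175, -6.4551, 4.8481)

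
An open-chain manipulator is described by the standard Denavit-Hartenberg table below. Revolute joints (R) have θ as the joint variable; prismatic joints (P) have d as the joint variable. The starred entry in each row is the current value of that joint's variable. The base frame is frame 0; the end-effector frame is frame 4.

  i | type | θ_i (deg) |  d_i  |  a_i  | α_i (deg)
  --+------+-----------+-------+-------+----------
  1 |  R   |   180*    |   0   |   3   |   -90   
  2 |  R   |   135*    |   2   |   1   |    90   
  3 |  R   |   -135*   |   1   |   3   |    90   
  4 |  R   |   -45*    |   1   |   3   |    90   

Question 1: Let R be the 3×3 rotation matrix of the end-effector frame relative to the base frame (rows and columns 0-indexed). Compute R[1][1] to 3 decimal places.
End-effector y-axis (col 1 of R) = (-0.5000,-0.7071,0.5000)
R[1][1] = -0.7071

-0.707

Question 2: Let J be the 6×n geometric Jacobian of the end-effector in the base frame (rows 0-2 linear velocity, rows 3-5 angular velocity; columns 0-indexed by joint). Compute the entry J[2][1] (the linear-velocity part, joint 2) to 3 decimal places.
-1.561

axis z_1 = (-0.0000,-1.0000,0.0000); lever o_n−o_1 = (-1.5607,0.9142,3.1464)
cross product → J_v[:, 1] = (-3.1464,0.0000,-1.5607)
J_ω[:, 1] = z_1
entry J[2][1] = -1.5607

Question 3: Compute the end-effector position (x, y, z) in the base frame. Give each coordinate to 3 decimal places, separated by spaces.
-4.561 0.914 3.146

after link 1: o_1 = (-3.0000, 0.0000, 0.0000)
after link 2: o_2 = (-2.2929, -2.0000, -0.7071)
after link 3: o_3 = (-4.5000, 0.1213, 0.0858)
after link 4: o_4 = (-4.5607, 0.9142, 3.1464)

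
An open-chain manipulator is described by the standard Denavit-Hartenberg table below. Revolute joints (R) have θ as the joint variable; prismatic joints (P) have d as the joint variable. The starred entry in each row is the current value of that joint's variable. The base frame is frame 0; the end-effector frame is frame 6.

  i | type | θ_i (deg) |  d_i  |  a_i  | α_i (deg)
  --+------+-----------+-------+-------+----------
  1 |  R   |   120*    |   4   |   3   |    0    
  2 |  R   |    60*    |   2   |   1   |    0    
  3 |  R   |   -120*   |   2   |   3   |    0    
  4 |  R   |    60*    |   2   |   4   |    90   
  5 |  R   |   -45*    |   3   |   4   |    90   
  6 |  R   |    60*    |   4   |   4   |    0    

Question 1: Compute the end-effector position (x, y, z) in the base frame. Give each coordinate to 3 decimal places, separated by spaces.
1.891 13.117 2.929

after link 1: o_1 = (-1.5000, 2.5981, 4.0000)
after link 2: o_2 = (-2.5000, 2.5981, 6.0000)
after link 3: o_3 = (-1.0000, 5.1962, 8.0000)
after link 4: o_4 = (-3.0000, 8.6603, 10.0000)
after link 5: o_5 = (-1.8161, 12.6097, 7.1716)
after link 6: o_6 = (1.8910, 13.1170, 2.9289)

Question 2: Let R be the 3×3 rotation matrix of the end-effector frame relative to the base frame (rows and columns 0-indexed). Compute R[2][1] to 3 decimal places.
0.612

End-effector y-axis (col 1 of R) = (0.7392,-0.2803,0.6124)
R[2][1] = 0.6124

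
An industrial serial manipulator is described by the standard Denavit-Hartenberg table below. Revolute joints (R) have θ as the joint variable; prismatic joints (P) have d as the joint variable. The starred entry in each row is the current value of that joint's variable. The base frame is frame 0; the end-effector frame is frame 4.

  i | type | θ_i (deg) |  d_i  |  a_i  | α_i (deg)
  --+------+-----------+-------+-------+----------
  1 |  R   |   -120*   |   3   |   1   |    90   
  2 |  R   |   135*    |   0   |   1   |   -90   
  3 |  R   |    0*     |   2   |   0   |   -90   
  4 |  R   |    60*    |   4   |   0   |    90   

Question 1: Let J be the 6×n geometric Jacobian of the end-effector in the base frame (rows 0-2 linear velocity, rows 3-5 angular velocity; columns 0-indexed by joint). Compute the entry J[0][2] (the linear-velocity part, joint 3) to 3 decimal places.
-1.414

axis z_2 = (0.3536,0.6124,-0.7071); lever o_n−o_2 = (4.1712,-0.7753,-1.4142)
cross product → J_v[:, 2] = (-1.4142,-2.4495,-2.8284)
J_ω[:, 2] = z_2
entry J[0][2] = -1.4142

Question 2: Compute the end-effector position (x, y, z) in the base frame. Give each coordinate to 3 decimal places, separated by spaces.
after link 1: o_1 = (-0.5000, -0.8660, 3.0000)
after link 2: o_2 = (-0.1464, -0.2537, 3.7071)
after link 3: o_3 = (0.5607, 0.9711, 2.2929)
after link 4: o_4 = (4.0248, -1.0289, 2.2929)

4.025 -1.029 2.293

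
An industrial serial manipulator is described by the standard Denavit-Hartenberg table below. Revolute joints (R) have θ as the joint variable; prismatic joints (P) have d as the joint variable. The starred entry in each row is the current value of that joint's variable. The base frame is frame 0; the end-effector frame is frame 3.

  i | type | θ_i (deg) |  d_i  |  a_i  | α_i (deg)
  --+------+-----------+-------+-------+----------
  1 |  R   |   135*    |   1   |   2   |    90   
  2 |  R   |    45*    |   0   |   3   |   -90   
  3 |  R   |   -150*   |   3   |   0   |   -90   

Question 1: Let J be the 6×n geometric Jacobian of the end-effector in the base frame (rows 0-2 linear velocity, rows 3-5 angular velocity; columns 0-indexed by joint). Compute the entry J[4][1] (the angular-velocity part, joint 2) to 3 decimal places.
axis z_1 = (0.7071,0.7071,0.0000); lever o_n−o_1 = (-0.0000,0.0000,4.2426)
cross product → J_v[:, 1] = (3.0000,-3.0000,0.0000)
J_ω[:, 1] = z_1
entry J[4][1] = 0.7071

0.707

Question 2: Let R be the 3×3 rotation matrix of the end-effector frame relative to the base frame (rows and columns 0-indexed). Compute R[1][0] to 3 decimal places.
-0.079

End-effector x-axis (col 0 of R) = (0.7866,-0.0795,-0.6124)
R[1][0] = -0.0795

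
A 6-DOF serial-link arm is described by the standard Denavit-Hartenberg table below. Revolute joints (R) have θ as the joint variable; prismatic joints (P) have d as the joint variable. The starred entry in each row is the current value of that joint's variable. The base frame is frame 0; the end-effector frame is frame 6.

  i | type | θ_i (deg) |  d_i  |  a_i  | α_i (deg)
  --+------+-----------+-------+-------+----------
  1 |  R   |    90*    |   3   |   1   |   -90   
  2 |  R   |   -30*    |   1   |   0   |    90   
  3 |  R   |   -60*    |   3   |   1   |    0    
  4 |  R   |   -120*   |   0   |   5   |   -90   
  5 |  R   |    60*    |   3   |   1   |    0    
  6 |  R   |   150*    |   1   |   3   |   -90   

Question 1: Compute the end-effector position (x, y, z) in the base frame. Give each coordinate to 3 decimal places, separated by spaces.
after link 1: o_1 = (0.0000, 1.0000, 3.0000)
after link 2: o_2 = (-1.0000, 1.0000, 3.0000)
after link 3: o_3 = (-0.1340, -0.0670, 5.8481)
after link 4: o_4 = (-0.1340, -4.3971, 3.3481)
after link 5: o_5 = (2.8660, -4.3971, 2.3481)
after link 6: o_6 = (3.8660, -2.8971, 4.9462)

3.866 -2.897 4.946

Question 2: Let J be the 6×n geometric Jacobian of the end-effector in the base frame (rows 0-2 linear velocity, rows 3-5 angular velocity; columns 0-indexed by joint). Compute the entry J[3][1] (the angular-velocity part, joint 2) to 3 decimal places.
-1.000

axis z_1 = (-1.0000,0.0000,0.0000); lever o_n−o_1 = (3.8660,-3.8971,1.9462)
cross product → J_v[:, 1] = (0.0000,1.9462,3.8971)
J_ω[:, 1] = z_1
entry J[3][1] = -1.0000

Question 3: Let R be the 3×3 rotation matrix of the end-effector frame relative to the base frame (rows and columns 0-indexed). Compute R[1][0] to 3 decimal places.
End-effector x-axis (col 0 of R) = (-0.0000,0.5000,0.8660)
R[1][0] = 0.5000

0.500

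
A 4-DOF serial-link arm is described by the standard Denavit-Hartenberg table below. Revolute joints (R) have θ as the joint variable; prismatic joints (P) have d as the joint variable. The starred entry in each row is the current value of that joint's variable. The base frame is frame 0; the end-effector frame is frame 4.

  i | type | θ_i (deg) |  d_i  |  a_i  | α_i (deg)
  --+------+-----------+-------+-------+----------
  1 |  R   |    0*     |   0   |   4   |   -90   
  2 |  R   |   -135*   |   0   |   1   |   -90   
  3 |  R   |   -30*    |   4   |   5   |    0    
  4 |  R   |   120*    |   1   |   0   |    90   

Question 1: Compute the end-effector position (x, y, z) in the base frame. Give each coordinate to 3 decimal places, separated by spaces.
3.767 2.500 7.305

after link 1: o_1 = (4.0000, 0.0000, 0.0000)
after link 2: o_2 = (3.2929, -0.0000, 0.7071)
after link 3: o_3 = (3.0595, 2.5000, 6.5974)
after link 4: o_4 = (3.7666, 2.5000, 7.3045)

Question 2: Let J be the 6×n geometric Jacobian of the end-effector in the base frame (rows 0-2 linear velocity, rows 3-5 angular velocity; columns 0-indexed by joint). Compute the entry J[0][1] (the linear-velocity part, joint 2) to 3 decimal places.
axis z_1 = (0.0000,1.0000,0.0000); lever o_n−o_1 = (-0.2334,2.5000,7.3045)
cross product → J_v[:, 1] = (7.3045,-0.0000,0.2334)
J_ω[:, 1] = z_1
entry J[0][1] = 7.3045

7.305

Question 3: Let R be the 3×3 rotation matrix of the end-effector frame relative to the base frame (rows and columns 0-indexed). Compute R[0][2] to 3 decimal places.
-0.707

End-effector z-axis (col 2 of R) = (-0.7071,0.0000,0.7071)
R[0][2] = -0.7071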